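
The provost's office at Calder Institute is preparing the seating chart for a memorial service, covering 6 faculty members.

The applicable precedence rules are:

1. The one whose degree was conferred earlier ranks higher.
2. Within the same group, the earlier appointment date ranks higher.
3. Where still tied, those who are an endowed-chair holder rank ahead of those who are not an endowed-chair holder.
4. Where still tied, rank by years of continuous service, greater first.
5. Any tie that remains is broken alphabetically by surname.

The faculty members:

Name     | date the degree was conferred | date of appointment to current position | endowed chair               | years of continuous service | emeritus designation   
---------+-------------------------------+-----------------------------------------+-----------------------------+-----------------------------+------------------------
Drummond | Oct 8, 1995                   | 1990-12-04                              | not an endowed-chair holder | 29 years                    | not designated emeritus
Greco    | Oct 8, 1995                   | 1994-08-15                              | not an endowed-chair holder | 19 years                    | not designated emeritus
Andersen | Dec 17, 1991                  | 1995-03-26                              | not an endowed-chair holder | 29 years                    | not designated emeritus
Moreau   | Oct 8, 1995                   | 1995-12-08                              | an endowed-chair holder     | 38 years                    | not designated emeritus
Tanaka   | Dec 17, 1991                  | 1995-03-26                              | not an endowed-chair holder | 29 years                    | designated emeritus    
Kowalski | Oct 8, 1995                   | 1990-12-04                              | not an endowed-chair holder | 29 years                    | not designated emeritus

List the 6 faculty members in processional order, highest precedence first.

By date the degree was conferred (earlier first): Andersen and Tanaka (both Dec 17, 1991); then Drummond, Kowalski, Greco and Moreau (each Oct 8, 1995).
Andersen and Tanaka both have date of appointment to current position 1995-03-26, so the next rule applies.
Andersen and Tanaka are each not an endowed-chair holder, so the next rule applies.
Andersen and Tanaka both have years of continuous service 29 years, so the next rule applies.
Among Andersen and Tanaka, alphabetically by surname: Andersen before Tanaka.
Among Drummond, Kowalski, Greco and Moreau, by date of appointment to current position (earlier first): Drummond and Kowalski (1990-12-04) before Greco (1994-08-15) before Moreau (1995-12-08).
Drummond and Kowalski are each not an endowed-chair holder, so the next rule applies.
Drummond and Kowalski both have years of continuous service 29 years, so the next rule applies.
Among Drummond and Kowalski, alphabetically by surname: Drummond before Kowalski.
Full order: Andersen, Tanaka, Drummond, Kowalski, Greco, Moreau.

Andersen, Tanaka, Drummond, Kowalski, Greco, Moreau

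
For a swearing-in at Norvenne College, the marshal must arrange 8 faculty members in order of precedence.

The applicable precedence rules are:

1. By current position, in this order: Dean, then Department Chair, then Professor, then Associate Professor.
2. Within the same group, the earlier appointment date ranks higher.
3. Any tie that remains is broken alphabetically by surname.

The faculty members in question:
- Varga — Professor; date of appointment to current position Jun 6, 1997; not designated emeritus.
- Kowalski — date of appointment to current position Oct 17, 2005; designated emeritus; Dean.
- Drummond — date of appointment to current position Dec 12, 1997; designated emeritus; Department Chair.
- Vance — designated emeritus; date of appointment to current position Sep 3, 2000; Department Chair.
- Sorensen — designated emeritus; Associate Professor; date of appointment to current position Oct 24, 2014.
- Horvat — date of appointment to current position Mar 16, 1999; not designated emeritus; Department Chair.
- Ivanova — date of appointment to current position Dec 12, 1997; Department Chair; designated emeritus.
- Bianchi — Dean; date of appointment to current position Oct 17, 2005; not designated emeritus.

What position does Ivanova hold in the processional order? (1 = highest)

By current position: Bianchi and Kowalski (Dean); then Drummond, Ivanova, Horvat and Vance (Department Chair); then Varga (Professor); then Sorensen (Associate Professor).
Bianchi and Kowalski both have date of appointment to current position Oct 17, 2005, so the next rule applies.
Among Bianchi and Kowalski, alphabetically by surname: Bianchi before Kowalski.
Among Drummond, Ivanova, Horvat and Vance, by date of appointment to current position (earlier first): Drummond and Ivanova (Dec 12, 1997) before Horvat (Mar 16, 1999) before Vance (Sep 3, 2000).
Among Drummond and Ivanova, alphabetically by surname: Drummond before Ivanova.
Order: Bianchi, Kowalski, Drummond, Ivanova, Horvat, Vance, Varga, Sorensen. So position 4.

4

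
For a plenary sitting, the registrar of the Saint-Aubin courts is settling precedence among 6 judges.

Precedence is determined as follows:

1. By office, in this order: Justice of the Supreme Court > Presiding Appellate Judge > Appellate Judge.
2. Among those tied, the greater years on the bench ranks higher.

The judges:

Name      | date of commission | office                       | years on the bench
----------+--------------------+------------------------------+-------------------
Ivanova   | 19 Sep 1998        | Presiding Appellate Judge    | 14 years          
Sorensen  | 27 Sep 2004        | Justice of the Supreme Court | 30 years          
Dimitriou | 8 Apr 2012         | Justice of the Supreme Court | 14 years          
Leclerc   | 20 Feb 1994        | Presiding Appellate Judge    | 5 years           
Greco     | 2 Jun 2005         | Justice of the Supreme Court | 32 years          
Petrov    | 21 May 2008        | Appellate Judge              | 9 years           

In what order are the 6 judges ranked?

Greco, Sorensen, Dimitriou, Ivanova, Leclerc, Petrov

By office: Greco, Sorensen and Dimitriou (Justice of the Supreme Court); then Ivanova and Leclerc (Presiding Appellate Judge); then Petrov (Appellate Judge).
Among Greco, Sorensen and Dimitriou, by years on the bench (higher first): Greco (32 years) before Sorensen (30 years) before Dimitriou (14 years).
Among Ivanova and Leclerc, by years on the bench (higher first): Ivanova (14 years) before Leclerc (5 years).
Full order: Greco, Sorensen, Dimitriou, Ivanova, Leclerc, Petrov.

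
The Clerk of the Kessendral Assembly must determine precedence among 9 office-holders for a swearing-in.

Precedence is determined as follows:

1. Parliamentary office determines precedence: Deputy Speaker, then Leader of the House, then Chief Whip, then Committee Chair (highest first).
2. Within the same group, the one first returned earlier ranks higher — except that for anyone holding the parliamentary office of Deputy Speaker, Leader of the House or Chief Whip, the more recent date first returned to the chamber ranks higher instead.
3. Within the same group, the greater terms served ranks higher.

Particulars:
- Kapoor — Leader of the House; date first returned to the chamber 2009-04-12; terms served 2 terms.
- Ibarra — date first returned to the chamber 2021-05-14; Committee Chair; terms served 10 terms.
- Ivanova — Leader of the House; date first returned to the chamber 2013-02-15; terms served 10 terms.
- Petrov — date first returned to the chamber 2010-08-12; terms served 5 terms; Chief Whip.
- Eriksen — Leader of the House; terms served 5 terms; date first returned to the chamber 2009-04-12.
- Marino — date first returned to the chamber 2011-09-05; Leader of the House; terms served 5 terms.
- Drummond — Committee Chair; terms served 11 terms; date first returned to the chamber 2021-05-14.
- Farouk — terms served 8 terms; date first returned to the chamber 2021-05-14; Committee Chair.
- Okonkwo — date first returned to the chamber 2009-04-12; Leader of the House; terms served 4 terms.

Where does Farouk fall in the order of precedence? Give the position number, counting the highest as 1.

9

By parliamentary office: Ivanova, Marino, Eriksen, Okonkwo and Kapoor (Leader of the House); then Petrov (Chief Whip); then Drummond, Ibarra and Farouk (Committee Chair).
Among Ivanova, Marino, Eriksen, Okonkwo and Kapoor, by date first returned to the chamber (later first) (reversed rule for this group): Ivanova (2013-02-15) before Marino (2011-09-05) before Eriksen, Okonkwo and Kapoor (2009-04-12).
Among Eriksen, Okonkwo and Kapoor, by terms served (higher first): Eriksen (5 terms) before Okonkwo (4 terms) before Kapoor (2 terms).
Drummond, Ibarra and Farouk all have date first returned to the chamber 2021-05-14, so the next rule applies.
Among Drummond, Ibarra and Farouk, by terms served (higher first): Drummond (11 terms) before Ibarra (10 terms) before Farouk (8 terms).
Order: Ivanova, Marino, Eriksen, Okonkwo, Kapoor, Petrov, Drummond, Ibarra, Farouk. So position 9.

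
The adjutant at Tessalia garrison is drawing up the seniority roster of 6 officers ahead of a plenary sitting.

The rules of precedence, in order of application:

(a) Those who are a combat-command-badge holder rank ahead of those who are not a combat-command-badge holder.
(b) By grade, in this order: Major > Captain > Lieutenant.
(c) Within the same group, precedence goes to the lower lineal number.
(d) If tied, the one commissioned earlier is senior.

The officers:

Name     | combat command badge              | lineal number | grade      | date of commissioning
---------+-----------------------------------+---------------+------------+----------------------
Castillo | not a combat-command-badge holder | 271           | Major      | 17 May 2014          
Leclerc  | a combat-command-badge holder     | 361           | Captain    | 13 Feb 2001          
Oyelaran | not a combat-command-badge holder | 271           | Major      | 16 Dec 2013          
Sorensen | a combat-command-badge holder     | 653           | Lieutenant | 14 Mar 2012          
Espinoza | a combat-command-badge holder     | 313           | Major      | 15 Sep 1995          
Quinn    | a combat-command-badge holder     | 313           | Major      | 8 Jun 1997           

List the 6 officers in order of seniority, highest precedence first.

By the first rule: Espinoza, Quinn, Leclerc and Sorensen (each a combat-command-badge holder); then Oyelaran and Castillo (both not a combat-command-badge holder).
Among Espinoza, Quinn, Leclerc and Sorensen, by grade: Espinoza and Quinn (Major) before Leclerc (Captain) before Sorensen (Lieutenant).
Espinoza and Quinn both have lineal number 313, so the next rule applies.
Among Espinoza and Quinn, by date of commissioning (earlier first): Espinoza (15 Sep 1995) before Quinn (8 Jun 1997).
Oyelaran and Castillo are each Major, so the next rule applies.
Oyelaran and Castillo both have lineal number 271, so the next rule applies.
Among Oyelaran and Castillo, by date of commissioning (earlier first): Oyelaran (16 Dec 2013) before Castillo (17 May 2014).
Full order: Espinoza, Quinn, Leclerc, Sorensen, Oyelaran, Castillo.

Espinoza, Quinn, Leclerc, Sorensen, Oyelaran, Castillo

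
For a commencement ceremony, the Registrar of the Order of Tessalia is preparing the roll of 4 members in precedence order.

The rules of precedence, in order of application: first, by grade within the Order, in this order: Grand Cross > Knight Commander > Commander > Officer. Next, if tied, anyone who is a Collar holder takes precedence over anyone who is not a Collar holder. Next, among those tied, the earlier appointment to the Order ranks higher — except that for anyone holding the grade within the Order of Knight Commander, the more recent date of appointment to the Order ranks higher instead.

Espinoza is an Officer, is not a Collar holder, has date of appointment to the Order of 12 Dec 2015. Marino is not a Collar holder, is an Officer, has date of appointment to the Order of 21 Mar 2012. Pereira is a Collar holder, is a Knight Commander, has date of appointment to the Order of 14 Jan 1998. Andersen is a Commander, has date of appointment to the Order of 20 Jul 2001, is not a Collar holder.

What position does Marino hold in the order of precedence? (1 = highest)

3

By grade within the Order: Pereira (Knight Commander); then Andersen (Commander); then Marino and Espinoza (Officer).
Marino and Espinoza are each not a Collar holder, so the next rule applies.
Among Marino and Espinoza, by date of appointment to the Order (earlier first): Marino (21 Mar 2012) before Espinoza (12 Dec 2015).
Order: Pereira, Andersen, Marino, Espinoza. So position 3.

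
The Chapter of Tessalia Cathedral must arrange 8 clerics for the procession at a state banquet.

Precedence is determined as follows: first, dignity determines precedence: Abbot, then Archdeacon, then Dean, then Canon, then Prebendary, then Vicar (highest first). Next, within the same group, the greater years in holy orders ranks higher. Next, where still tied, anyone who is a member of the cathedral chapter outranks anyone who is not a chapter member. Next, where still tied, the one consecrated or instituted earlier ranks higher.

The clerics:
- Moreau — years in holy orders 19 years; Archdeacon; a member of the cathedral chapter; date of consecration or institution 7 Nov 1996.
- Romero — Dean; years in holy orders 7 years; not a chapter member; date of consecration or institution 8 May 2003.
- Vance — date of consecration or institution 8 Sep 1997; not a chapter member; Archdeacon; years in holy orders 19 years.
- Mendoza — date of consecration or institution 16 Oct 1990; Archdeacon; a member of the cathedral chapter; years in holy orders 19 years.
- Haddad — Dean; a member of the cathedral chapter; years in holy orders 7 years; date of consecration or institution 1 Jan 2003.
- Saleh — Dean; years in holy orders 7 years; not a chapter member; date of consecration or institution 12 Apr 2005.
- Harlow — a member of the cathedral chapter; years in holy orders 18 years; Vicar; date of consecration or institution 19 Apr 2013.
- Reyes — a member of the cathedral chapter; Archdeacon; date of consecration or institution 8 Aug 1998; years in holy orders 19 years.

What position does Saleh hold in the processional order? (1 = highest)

7

By dignity: Mendoza, Moreau, Reyes and Vance (Archdeacon); then Haddad, Romero and Saleh (Dean); then Harlow (Vicar).
Mendoza, Moreau, Reyes and Vance all have years in holy orders 19 years, so the next rule applies.
Among Mendoza, Moreau, Reyes and Vance, a member of the cathedral chapter before not a chapter member: Mendoza, Moreau and Reyes (a member of the cathedral chapter) before Vance (not a chapter member).
Among Mendoza, Moreau and Reyes, by date of consecration or institution (earlier first): Mendoza (16 Oct 1990) before Moreau (7 Nov 1996) before Reyes (8 Aug 1998).
Haddad, Romero and Saleh all have years in holy orders 7 years, so the next rule applies.
Among Haddad, Romero and Saleh, a member of the cathedral chapter before not a chapter member: Haddad (a member of the cathedral chapter) before Romero and Saleh (not a chapter member).
Among Romero and Saleh, by date of consecration or institution (earlier first): Romero (8 May 2003) before Saleh (12 Apr 2005).
Order: Mendoza, Moreau, Reyes, Vance, Haddad, Romero, Saleh, Harlow. So position 7.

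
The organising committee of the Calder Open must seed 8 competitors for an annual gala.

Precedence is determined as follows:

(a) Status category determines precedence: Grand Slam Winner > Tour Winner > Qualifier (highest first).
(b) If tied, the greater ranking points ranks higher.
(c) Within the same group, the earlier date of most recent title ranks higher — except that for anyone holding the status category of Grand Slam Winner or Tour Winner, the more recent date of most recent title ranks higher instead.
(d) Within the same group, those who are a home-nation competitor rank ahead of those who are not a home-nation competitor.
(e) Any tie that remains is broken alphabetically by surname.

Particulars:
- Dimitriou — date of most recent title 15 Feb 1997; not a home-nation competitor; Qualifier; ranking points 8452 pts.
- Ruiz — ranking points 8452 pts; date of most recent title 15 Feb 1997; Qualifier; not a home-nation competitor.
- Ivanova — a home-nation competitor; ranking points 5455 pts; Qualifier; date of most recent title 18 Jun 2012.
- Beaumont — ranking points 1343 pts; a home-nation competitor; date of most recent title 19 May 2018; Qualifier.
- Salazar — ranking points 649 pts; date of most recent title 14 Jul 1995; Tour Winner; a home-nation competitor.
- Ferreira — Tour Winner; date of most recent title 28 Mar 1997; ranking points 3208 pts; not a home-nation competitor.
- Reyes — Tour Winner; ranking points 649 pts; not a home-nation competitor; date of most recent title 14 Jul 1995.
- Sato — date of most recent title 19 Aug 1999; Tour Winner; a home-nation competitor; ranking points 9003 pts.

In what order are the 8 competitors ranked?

By status category: Sato, Ferreira, Salazar and Reyes (Tour Winner); then Dimitriou, Ruiz, Ivanova and Beaumont (Qualifier).
Among Sato, Ferreira, Salazar and Reyes, by ranking points (higher first): Sato (9003 pts) before Ferreira (3208 pts) before Salazar and Reyes (649 pts).
Salazar and Reyes both have date of most recent title 14 Jul 1995, so the next rule applies.
Among Salazar and Reyes, a home-nation competitor before not a home-nation competitor: Salazar (a home-nation competitor) before Reyes (not a home-nation competitor).
Among Dimitriou, Ruiz, Ivanova and Beaumont, by ranking points (higher first): Dimitriou and Ruiz (8452 pts) before Ivanova (5455 pts) before Beaumont (1343 pts).
Dimitriou and Ruiz both have date of most recent title 15 Feb 1997, so the next rule applies.
Dimitriou and Ruiz are each not a home-nation competitor, so the next rule applies.
Among Dimitriou and Ruiz, alphabetically by surname: Dimitriou before Ruiz.
Full order: Sato, Ferreira, Salazar, Reyes, Dimitriou, Ruiz, Ivanova, Beaumont.

Sato, Ferreira, Salazar, Reyes, Dimitriou, Ruiz, Ivanova, Beaumont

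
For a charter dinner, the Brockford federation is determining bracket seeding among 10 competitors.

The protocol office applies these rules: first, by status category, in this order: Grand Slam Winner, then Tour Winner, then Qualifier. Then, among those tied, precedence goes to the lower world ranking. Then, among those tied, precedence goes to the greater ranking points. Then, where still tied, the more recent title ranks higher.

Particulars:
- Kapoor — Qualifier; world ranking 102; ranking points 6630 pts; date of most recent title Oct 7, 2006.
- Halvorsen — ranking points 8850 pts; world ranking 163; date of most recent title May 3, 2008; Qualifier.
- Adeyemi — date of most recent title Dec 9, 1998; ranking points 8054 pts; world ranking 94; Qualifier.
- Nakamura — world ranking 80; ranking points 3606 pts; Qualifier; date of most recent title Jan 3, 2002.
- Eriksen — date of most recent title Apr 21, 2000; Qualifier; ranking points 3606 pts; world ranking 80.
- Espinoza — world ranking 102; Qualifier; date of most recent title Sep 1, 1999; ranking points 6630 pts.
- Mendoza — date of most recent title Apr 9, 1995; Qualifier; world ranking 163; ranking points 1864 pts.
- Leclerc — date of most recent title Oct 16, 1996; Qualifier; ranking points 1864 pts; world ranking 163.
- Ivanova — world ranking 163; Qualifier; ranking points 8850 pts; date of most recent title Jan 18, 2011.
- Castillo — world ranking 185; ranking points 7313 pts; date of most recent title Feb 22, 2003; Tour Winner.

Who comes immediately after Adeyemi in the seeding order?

By status category: Castillo (Tour Winner); then Nakamura, Eriksen, Adeyemi, Kapoor, Espinoza, Ivanova, Halvorsen, Leclerc and Mendoza (Qualifier).
Among Nakamura, Eriksen, Adeyemi, Kapoor, Espinoza, Ivanova, Halvorsen, Leclerc and Mendoza, by world ranking (lower first): Nakamura and Eriksen (80) before Adeyemi (94) before Kapoor and Espinoza (102) before Ivanova, Halvorsen, Leclerc and Mendoza (163).
Nakamura and Eriksen both have ranking points 3606 pts, so the next rule applies.
Among Nakamura and Eriksen, by date of most recent title (later first): Nakamura (Jan 3, 2002) before Eriksen (Apr 21, 2000).
Kapoor and Espinoza both have ranking points 6630 pts, so the next rule applies.
Among Kapoor and Espinoza, by date of most recent title (later first): Kapoor (Oct 7, 2006) before Espinoza (Sep 1, 1999).
Among Ivanova, Halvorsen, Leclerc and Mendoza, by ranking points (higher first): Ivanova and Halvorsen (8850 pts) before Leclerc and Mendoza (1864 pts).
Among Ivanova and Halvorsen, by date of most recent title (later first): Ivanova (Jan 18, 2011) before Halvorsen (May 3, 2008).
Among Leclerc and Mendoza, by date of most recent title (later first): Leclerc (Oct 16, 1996) before Mendoza (Apr 9, 1995).
Order: Castillo, Nakamura, Eriksen, Adeyemi, Kapoor, Espinoza, Ivanova, Halvorsen, Leclerc, Mendoza.

Kapoor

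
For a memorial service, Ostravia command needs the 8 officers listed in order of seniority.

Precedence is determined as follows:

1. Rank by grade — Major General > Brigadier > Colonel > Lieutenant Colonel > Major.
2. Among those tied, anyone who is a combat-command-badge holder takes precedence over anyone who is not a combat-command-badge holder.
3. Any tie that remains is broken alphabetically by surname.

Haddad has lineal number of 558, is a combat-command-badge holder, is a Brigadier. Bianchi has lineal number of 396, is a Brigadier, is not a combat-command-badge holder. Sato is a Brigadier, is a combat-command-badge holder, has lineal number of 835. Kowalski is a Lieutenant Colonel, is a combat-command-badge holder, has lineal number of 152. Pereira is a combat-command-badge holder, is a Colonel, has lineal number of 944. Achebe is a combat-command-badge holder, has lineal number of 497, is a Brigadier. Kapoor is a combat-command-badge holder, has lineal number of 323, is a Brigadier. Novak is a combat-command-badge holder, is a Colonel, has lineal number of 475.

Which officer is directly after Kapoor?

By grade: Achebe, Haddad, Kapoor, Sato and Bianchi (Brigadier); then Novak and Pereira (Colonel); then Kowalski (Lieutenant Colonel).
Among Achebe, Haddad, Kapoor, Sato and Bianchi, a combat-command-badge holder before not a combat-command-badge holder: Achebe, Haddad, Kapoor and Sato (a combat-command-badge holder) before Bianchi (not a combat-command-badge holder).
Among Achebe, Haddad, Kapoor and Sato, alphabetically by surname: Achebe before Haddad before Kapoor before Sato.
Novak and Pereira are each a combat-command-badge holder, so the next rule applies.
Among Novak and Pereira, alphabetically by surname: Novak before Pereira.
Order: Achebe, Haddad, Kapoor, Sato, Bianchi, Novak, Pereira, Kowalski.

Sato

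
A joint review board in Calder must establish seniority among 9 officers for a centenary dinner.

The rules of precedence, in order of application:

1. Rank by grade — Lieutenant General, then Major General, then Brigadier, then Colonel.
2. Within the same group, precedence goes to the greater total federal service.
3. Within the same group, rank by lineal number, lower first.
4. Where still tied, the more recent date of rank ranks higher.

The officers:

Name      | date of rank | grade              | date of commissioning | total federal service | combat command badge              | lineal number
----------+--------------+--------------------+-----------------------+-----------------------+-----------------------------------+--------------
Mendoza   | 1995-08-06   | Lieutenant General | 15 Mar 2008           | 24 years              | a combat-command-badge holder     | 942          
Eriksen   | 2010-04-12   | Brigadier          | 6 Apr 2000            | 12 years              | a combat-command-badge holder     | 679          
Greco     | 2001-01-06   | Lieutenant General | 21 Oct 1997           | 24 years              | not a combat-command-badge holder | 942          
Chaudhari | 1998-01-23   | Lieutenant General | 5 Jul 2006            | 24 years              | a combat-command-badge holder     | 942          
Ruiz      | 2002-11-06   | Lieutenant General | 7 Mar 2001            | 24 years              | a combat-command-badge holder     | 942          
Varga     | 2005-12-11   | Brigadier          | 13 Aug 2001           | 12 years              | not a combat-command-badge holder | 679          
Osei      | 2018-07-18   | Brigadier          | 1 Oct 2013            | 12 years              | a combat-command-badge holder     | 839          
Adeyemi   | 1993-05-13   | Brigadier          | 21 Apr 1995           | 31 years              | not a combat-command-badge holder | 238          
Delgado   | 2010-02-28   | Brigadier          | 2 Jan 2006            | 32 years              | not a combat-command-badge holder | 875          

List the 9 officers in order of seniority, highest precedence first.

Ruiz, Greco, Chaudhari, Mendoza, Delgado, Adeyemi, Eriksen, Varga, Osei

By grade: Ruiz, Greco, Chaudhari and Mendoza (Lieutenant General); then Delgado, Adeyemi, Eriksen, Varga and Osei (Brigadier).
Ruiz, Greco, Chaudhari and Mendoza all have total federal service 24 years, so the next rule applies.
Ruiz, Greco, Chaudhari and Mendoza all have lineal number 942, so the next rule applies.
Among Ruiz, Greco, Chaudhari and Mendoza, by date of rank (later first): Ruiz (2002-11-06) before Greco (2001-01-06) before Chaudhari (1998-01-23) before Mendoza (1995-08-06).
Among Delgado, Adeyemi, Eriksen, Varga and Osei, by total federal service (higher first): Delgado (32 years) before Adeyemi (31 years) before Eriksen, Varga and Osei (12 years).
Among Eriksen, Varga and Osei, by lineal number (lower first): Eriksen and Varga (679) before Osei (839).
Among Eriksen and Varga, by date of rank (later first): Eriksen (2010-04-12) before Varga (2005-12-11).
Full order: Ruiz, Greco, Chaudhari, Mendoza, Delgado, Adeyemi, Eriksen, Varga, Osei.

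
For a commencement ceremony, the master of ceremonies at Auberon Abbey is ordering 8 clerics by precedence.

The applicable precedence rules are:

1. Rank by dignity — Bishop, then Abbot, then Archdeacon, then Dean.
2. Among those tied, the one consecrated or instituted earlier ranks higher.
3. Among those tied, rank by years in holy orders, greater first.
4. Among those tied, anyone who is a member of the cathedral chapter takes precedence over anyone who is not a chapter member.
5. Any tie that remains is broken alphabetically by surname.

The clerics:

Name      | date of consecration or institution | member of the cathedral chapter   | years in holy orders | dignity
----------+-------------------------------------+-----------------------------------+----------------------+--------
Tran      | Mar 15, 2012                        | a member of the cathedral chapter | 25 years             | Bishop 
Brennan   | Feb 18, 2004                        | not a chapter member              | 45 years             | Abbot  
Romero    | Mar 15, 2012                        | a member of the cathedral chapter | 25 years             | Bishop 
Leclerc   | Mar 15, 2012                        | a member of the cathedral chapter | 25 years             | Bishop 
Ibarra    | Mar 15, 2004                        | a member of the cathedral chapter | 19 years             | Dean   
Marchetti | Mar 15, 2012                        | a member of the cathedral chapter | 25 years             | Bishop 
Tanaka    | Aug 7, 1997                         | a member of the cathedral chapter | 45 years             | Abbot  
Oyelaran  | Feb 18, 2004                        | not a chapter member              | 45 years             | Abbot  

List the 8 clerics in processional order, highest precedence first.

By dignity: Leclerc, Marchetti, Romero and Tran (Bishop); then Tanaka, Brennan and Oyelaran (Abbot); then Ibarra (Dean).
Leclerc, Marchetti, Romero and Tran all have date of consecration or institution Mar 15, 2012, so the next rule applies.
Leclerc, Marchetti, Romero and Tran all have years in holy orders 25 years, so the next rule applies.
Leclerc, Marchetti, Romero and Tran are each a member of the cathedral chapter, so the next rule applies.
Among Leclerc, Marchetti, Romero and Tran, alphabetically by surname: Leclerc before Marchetti before Romero before Tran.
Among Tanaka, Brennan and Oyelaran, by date of consecration or institution (earlier first): Tanaka (Aug 7, 1997) before Brennan and Oyelaran (Feb 18, 2004).
Brennan and Oyelaran both have years in holy orders 45 years, so the next rule applies.
Brennan and Oyelaran are each not a chapter member, so the next rule applies.
Among Brennan and Oyelaran, alphabetically by surname: Brennan before Oyelaran.
Full order: Leclerc, Marchetti, Romero, Tran, Tanaka, Brennan, Oyelaran, Ibarra.

Leclerc, Marchetti, Romero, Tran, Tanaka, Brennan, Oyelaran, Ibarra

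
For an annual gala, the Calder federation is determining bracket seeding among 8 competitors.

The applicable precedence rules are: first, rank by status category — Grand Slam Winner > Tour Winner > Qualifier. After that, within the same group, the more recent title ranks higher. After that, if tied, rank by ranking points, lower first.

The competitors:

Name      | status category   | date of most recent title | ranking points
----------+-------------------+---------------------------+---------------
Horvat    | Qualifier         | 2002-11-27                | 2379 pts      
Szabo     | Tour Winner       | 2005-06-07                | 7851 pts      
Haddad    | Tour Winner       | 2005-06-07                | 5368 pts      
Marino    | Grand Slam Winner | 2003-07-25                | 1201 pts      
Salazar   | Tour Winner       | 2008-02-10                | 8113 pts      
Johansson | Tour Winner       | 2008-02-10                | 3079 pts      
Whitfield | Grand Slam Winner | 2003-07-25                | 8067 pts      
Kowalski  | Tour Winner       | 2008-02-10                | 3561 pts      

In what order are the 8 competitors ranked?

By status category: Marino and Whitfield (Grand Slam Winner); then Johansson, Kowalski, Salazar, Haddad and Szabo (Tour Winner); then Horvat (Qualifier).
Marino and Whitfield both have date of most recent title 2003-07-25, so the next rule applies.
Among Marino and Whitfield, by ranking points (lower first): Marino (1201 pts) before Whitfield (8067 pts).
Among Johansson, Kowalski, Salazar, Haddad and Szabo, by date of most recent title (later first): Johansson, Kowalski and Salazar (2008-02-10) before Haddad and Szabo (2005-06-07).
Among Johansson, Kowalski and Salazar, by ranking points (lower first): Johansson (3079 pts) before Kowalski (3561 pts) before Salazar (8113 pts).
Among Haddad and Szabo, by ranking points (lower first): Haddad (5368 pts) before Szabo (7851 pts).
Full order: Marino, Whitfield, Johansson, Kowalski, Salazar, Haddad, Szabo, Horvat.

Marino, Whitfield, Johansson, Kowalski, Salazar, Haddad, Szabo, Horvat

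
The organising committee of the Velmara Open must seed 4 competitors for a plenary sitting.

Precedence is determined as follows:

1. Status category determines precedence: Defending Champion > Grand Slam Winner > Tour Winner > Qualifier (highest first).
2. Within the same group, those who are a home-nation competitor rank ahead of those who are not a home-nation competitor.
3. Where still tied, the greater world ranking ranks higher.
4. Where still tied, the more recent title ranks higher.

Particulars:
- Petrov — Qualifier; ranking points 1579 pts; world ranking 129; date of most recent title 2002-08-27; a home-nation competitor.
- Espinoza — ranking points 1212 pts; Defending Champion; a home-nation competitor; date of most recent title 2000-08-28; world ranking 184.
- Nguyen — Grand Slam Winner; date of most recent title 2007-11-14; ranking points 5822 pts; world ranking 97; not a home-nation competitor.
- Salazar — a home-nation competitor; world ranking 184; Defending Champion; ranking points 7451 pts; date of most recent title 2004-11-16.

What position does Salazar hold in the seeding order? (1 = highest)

1

By status category: Salazar and Espinoza (Defending Champion); then Nguyen (Grand Slam Winner); then Petrov (Qualifier).
Salazar and Espinoza are each a home-nation competitor, so the next rule applies.
Salazar and Espinoza both have world ranking 184, so the next rule applies.
Among Salazar and Espinoza, by date of most recent title (later first): Salazar (2004-11-16) before Espinoza (2000-08-28).
Order: Salazar, Espinoza, Nguyen, Petrov. So position 1.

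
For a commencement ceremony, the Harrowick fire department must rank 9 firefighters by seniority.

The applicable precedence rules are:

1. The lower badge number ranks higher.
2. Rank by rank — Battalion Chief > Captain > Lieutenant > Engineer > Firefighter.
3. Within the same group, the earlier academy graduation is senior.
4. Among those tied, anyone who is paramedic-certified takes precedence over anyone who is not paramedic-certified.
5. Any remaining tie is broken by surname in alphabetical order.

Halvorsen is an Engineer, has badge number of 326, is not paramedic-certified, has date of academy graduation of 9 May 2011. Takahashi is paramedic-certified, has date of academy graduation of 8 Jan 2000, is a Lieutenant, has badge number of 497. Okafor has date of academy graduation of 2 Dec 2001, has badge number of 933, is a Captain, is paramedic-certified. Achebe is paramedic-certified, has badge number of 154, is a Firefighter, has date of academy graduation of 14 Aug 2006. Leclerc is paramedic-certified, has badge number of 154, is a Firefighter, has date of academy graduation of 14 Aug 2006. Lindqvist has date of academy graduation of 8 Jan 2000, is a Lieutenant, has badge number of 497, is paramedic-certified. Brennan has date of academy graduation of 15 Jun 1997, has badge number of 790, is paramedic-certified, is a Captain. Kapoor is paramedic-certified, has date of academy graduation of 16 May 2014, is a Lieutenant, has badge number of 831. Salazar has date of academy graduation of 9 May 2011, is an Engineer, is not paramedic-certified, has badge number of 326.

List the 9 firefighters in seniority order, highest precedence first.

By badge number (lower first): Achebe and Leclerc (both 154); then Halvorsen and Salazar (both 326); then Lindqvist and Takahashi (both 497); then Brennan (790); then Kapoor (831); then Okafor (933).
Achebe and Leclerc are each Firefighter, so the next rule applies.
Achebe and Leclerc both have date of academy graduation 14 Aug 2006, so the next rule applies.
Achebe and Leclerc are each paramedic-certified, so the next rule applies.
Among Achebe and Leclerc, alphabetically by surname: Achebe before Leclerc.
Halvorsen and Salazar are each Engineer, so the next rule applies.
Halvorsen and Salazar both have date of academy graduation 9 May 2011, so the next rule applies.
Halvorsen and Salazar are each not paramedic-certified, so the next rule applies.
Among Halvorsen and Salazar, alphabetically by surname: Halvorsen before Salazar.
Lindqvist and Takahashi are each Lieutenant, so the next rule applies.
Lindqvist and Takahashi both have date of academy graduation 8 Jan 2000, so the next rule applies.
Lindqvist and Takahashi are each paramedic-certified, so the next rule applies.
Among Lindqvist and Takahashi, alphabetically by surname: Lindqvist before Takahashi.
Full order: Achebe, Leclerc, Halvorsen, Salazar, Lindqvist, Takahashi, Brennan, Kapoor, Okafor.

Achebe, Leclerc, Halvorsen, Salazar, Lindqvist, Takahashi, Brennan, Kapoor, Okafor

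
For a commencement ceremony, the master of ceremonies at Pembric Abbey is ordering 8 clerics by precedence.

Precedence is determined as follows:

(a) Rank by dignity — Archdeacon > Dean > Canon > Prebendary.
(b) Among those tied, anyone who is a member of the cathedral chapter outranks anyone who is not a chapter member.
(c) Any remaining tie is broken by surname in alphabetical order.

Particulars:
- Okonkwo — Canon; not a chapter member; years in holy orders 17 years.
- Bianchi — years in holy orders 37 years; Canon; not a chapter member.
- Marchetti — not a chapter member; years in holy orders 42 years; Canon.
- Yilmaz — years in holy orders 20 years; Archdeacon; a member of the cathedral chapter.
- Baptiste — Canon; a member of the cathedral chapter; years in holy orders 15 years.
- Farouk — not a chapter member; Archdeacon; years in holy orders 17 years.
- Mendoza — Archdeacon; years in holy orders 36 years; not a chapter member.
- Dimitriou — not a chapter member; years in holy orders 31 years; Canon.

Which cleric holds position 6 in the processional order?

By dignity: Yilmaz, Farouk and Mendoza (Archdeacon); then Baptiste, Bianchi, Dimitriou, Marchetti and Okonkwo (Canon).
Among Yilmaz, Farouk and Mendoza, a member of the cathedral chapter before not a chapter member: Yilmaz (a member of the cathedral chapter) before Farouk and Mendoza (not a chapter member).
Among Farouk and Mendoza, alphabetically by surname: Farouk before Mendoza.
Among Baptiste, Bianchi, Dimitriou, Marchetti and Okonkwo, a member of the cathedral chapter before not a chapter member: Baptiste (a member of the cathedral chapter) before Bianchi, Dimitriou, Marchetti and Okonkwo (not a chapter member).
Among Bianchi, Dimitriou, Marchetti and Okonkwo, alphabetically by surname: Bianchi before Dimitriou before Marchetti before Okonkwo.
Order: Yilmaz, Farouk, Mendoza, Baptiste, Bianchi, Dimitriou, Marchetti, Okonkwo.

Dimitriou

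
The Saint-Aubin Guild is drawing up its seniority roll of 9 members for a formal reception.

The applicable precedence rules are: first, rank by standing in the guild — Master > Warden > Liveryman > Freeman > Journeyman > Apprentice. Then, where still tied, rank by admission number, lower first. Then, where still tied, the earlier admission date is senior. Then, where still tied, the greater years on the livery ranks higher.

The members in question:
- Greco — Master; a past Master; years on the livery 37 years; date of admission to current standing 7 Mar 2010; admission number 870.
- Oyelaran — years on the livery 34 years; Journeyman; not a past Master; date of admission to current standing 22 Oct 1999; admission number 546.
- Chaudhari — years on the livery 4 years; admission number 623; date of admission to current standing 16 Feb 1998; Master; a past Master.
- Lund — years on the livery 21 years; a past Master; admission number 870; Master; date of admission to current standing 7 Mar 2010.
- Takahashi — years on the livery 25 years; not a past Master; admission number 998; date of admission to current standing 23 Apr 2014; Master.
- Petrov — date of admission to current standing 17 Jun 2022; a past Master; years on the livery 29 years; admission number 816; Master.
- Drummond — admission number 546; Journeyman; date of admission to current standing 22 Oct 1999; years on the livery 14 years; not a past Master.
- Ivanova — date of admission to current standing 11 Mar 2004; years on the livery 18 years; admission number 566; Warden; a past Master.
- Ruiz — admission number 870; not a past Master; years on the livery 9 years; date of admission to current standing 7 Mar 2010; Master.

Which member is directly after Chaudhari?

Petrov

By standing in the guild: Chaudhari, Petrov, Greco, Lund, Ruiz and Takahashi (Master); then Ivanova (Warden); then Oyelaran and Drummond (Journeyman).
Among Chaudhari, Petrov, Greco, Lund, Ruiz and Takahashi, by admission number (lower first): Chaudhari (623) before Petrov (816) before Greco, Lund and Ruiz (870) before Takahashi (998).
Greco, Lund and Ruiz all have date of admission to current standing 7 Mar 2010, so the next rule applies.
Among Greco, Lund and Ruiz, by years on the livery (higher first): Greco (37 years) before Lund (21 years) before Ruiz (9 years).
Oyelaran and Drummond both have admission number 546, so the next rule applies.
Oyelaran and Drummond both have date of admission to current standing 22 Oct 1999, so the next rule applies.
Among Oyelaran and Drummond, by years on the livery (higher first): Oyelaran (34 years) before Drummond (14 years).
Order: Chaudhari, Petrov, Greco, Lund, Ruiz, Takahashi, Ivanova, Oyelaran, Drummond.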